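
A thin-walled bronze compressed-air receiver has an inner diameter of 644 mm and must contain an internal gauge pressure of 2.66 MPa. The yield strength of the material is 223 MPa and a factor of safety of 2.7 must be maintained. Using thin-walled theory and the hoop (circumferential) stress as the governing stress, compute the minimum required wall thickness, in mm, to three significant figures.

t = 10.4 mm

σ_allow = 223/2.7 = 82.59 MPa.
Hoop stress σ_h = pD/(2t), so t = pD/(2σ_allow) = 2.66×644/(2×82.59) = 10.37 mm.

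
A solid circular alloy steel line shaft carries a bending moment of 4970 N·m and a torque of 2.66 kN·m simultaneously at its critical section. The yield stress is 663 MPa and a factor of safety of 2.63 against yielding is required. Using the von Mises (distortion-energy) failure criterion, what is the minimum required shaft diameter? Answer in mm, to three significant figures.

d = 60.5 mm

σ_allow = σ_y/n = 663/2.63 = 252.1 MPa.
For a solid shaft σ_b = 32M/(πd³) and τ = 16T/(πd³), so the von Mises stress is σ' = (16/πd³)·√(4M²+3T²).
√(4M²+3T²) = √(4×(4.970×10^6)² + 3×(2.660×10^6)²) = 1.096×10^7 N·mm.
d³ = 16×1.096×10^7/(π×252.1) = 221300 mm³.
d = 60.49 mm.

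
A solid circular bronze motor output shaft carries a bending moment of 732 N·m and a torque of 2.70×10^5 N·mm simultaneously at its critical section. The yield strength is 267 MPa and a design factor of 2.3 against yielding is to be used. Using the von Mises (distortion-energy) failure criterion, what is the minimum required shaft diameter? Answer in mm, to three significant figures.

σ_allow = σ_y/n = 267/2.3 = 116.1 MPa.
For a solid shaft σ_b = 32M/(πd³) and τ = 16T/(πd³), so the von Mises stress is σ' = (16/πd³)·√(4M²+3T²).
√(4M²+3T²) = √(4×(732000)² + 3×(270000)²) = 1.537×10^6 N·mm.
d³ = 16×1.537×10^6/(π×116.1) = 67430 mm³.
d = 40.70 mm.

d = 40.7 mm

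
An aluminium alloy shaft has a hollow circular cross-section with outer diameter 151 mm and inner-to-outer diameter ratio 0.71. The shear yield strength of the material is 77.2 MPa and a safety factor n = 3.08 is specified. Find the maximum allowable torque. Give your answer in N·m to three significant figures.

τ_allow = 77.2/3.08 = 25.06 MPa.
For a hollow shaft T_allow = τ_allow·πd_o³(1−k⁴)/16 with 1−k⁴ = 0.7459, so πd_o³(1−k⁴)/16 = 504200 mm³.
T_allow = 25.06×504200 = 1.264×10^7 N·mm = 12640 N·m.

T_allow = 12600 N·m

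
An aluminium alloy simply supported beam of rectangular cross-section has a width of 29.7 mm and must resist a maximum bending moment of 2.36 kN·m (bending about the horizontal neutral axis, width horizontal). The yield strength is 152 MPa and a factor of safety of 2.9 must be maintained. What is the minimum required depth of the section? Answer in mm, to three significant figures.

h = 95.4 mm

σ_allow = 152/2.9 = 52.41 MPa.
For a rectangular section σ = 6M/(bh²), so h² = 6M/(b σ_allow) = 6×2360000/(29.7×52.41) = 9096 mm².
h = 95.37 mm.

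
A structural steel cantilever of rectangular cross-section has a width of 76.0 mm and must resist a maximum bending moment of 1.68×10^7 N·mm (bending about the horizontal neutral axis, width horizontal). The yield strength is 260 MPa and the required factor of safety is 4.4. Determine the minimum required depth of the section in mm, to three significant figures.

σ_allow = 260/4.4 = 59.09 MPa.
For a rectangular section σ = 6M/(bh²), so h² = 6M/(b σ_allow) = 6×1.6800×10^7/(76.0×59.09) = 22450 mm².
h = 149.8 mm.

h = 150 mm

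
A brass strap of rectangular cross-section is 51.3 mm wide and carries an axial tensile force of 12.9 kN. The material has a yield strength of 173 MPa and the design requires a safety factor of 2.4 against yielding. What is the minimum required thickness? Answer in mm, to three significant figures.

σ_allow = 173/2.4 = 72.08 MPa.
Required area A = F/σ_allow = 12900/72.08 = 179.0 mm².
t = A/w = 179.0/51.3 = 3.488 mm.

t = 3.49 mm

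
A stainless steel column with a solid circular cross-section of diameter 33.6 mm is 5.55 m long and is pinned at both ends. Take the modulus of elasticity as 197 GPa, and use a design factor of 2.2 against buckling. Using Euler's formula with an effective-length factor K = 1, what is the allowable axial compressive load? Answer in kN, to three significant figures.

P_allow = 1.80 kN

I = πd⁴/64 = π×33.6⁴/64 = 62560 mm⁴.
Effective length L_e = KL = 1×5.55 m = 5550 mm.
Euler critical load P_cr = π²EI/L_e² = π²×197000×62560/5550² = 3949 N.
P_allow = P_cr/n = 3949/2.2 = 1795 N.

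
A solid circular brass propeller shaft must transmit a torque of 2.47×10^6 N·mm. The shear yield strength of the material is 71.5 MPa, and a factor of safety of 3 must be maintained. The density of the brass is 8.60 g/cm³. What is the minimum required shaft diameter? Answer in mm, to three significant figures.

Allowable shear stress τ_allow = 71.5/3 = 23.83 MPa.
For a solid shaft τ = 16T/(πd³), so d³ = 16T/(π τ_allow) = 16×2470000/(π×23.83) = 527800 mm³.
d = (527800)^(1/3) = 80.82 mm.

d = 80.8 mm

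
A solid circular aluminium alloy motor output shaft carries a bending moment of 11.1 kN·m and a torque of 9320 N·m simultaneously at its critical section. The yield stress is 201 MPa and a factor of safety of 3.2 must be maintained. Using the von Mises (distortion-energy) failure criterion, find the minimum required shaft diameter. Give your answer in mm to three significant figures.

d = 131 mm

σ_allow = σ_y/n = 201/3.2 = 62.81 MPa.
For a solid shaft σ_b = 32M/(πd³) and τ = 16T/(πd³), so the von Mises stress is σ' = (16/πd³)·√(4M²+3T²).
√(4M²+3T²) = √(4×(1.110×10^7)² + 3×(9.320×10^6)²) = 2.745×10^7 N·mm.
d³ = 16×2.745×10^7/(π×62.81) = 2.226×10^6 mm³.
d = 130.6 mm.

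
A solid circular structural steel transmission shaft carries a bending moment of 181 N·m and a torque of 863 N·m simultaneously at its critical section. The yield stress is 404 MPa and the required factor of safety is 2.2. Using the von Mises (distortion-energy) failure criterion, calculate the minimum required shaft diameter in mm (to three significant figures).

d = 34.9 mm

σ_allow = σ_y/n = 404/2.2 = 183.6 MPa.
For a solid shaft σ_b = 32M/(πd³) and τ = 16T/(πd³), so the von Mises stress is σ' = (16/πd³)·√(4M²+3T²).
√(4M²+3T²) = √(4×(181000)² + 3×(863000)²) = 1.538×10^6 N·mm.
d³ = 16×1.538×10^6/(π×183.6) = 42650 mm³.
d = 34.94 mm.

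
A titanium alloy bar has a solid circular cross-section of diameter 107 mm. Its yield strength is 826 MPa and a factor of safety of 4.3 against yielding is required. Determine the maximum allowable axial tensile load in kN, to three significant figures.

F_allow = 1730 kN

σ_allow = 826/4.3 = 192.1 MPa.
A = πd²/4 = π×107²/4 = 8992 mm².
F_allow = σ_allow × A = 192.1×8992 = 1.727×10^6 N.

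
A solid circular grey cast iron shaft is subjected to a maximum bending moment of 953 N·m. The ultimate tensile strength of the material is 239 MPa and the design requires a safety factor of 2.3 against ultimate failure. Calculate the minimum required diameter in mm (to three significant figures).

σ_allow = 239/2.3 = 103.9 MPa.
For a solid circular section σ = 32M/(πd³), so d³ = 32M/(π σ_allow) = 32×953000/(π×103.9) = 93420 mm³.
d = 45.37 mm.

d = 45.4 mm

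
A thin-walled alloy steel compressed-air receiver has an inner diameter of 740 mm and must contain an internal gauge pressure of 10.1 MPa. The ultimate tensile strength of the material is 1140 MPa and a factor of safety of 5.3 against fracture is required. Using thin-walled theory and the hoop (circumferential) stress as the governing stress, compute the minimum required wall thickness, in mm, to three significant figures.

σ_allow = 1140/5.3 = 215.1 MPa.
Hoop stress σ_h = pD/(2t), so t = pD/(2σ_allow) = 10.1×740/(2×215.1) = 17.37 mm.

t = 17.4 mm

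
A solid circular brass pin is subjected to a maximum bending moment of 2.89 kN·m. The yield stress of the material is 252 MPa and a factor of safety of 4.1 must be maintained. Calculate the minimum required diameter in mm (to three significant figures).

d = 78.2 mm

σ_allow = 252/4.1 = 61.46 MPa.
For a solid circular section σ = 32M/(πd³), so d³ = 32M/(π σ_allow) = 32×2890000/(π×61.46) = 478900 mm³.
d = 78.24 mm.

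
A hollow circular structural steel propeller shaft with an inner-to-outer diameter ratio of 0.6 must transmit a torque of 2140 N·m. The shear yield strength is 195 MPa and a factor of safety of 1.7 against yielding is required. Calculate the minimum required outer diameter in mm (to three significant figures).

τ_allow = 195/1.7 = 114.7 MPa.
For a hollow shaft τ = 16T/[πd_o³(1−k⁴)] with k = 0.6, so 1−k⁴ = 0.8704.
d_o³ = 16T/[π τ_allow (1−k⁴)] = 16×2140000/(π×114.7×0.8704) = 109200 mm³.
d_o = 47.79 mm.

d_o = 47.8 mm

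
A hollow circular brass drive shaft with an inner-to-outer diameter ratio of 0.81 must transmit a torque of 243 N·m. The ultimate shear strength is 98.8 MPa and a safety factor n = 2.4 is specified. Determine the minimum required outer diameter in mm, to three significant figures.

d_o = 37.5 mm

τ_allow = 98.8/2.4 = 41.17 MPa.
For a hollow shaft τ = 16T/[πd_o³(1−k⁴)] with k = 0.81, so 1−k⁴ = 0.5695.
d_o³ = 16T/[π τ_allow (1−k⁴)] = 16×243000/(π×41.17×0.5695) = 52790 mm³.
d_o = 37.51 mm.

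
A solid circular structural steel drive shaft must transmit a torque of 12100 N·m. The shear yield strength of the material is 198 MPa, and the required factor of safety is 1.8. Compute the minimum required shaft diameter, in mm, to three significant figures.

d = 82.4 mm

Allowable shear stress τ_allow = 198/1.8 = 110.0 MPa.
For a solid shaft τ = 16T/(πd³), so d³ = 16T/(π τ_allow) = 16×1.2100×10^7/(π×110.0) = 560200 mm³.
d = (560200)^(1/3) = 82.44 mm.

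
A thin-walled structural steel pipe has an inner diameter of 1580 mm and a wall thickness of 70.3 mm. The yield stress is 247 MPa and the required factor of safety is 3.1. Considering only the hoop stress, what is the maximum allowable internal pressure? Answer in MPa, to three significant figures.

p_allow = 7.09 MPa

σ_allow = 247/3.1 = 79.68 MPa.
σ_h = pD/(2t) → p_allow = 2σ_allow t/D = 2×79.68×70.3/1580 = 7.090 MPa.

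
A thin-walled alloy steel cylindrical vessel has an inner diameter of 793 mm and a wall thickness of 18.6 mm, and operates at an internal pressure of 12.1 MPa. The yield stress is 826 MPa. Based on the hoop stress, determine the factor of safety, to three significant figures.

σ_h = pD/(2t) = 12.1×793/(2×18.6) = 257.9 MPa.
n = 826/257.9 = 3.202.

n = 3.20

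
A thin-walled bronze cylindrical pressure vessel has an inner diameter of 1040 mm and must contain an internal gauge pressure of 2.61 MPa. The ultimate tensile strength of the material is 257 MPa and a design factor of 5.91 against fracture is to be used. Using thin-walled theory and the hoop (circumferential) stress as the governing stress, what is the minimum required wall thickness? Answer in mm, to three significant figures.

σ_allow = 257/5.91 = 43.49 MPa.
Hoop stress σ_h = pD/(2t), so t = pD/(2σ_allow) = 2.61×1040/(2×43.49) = 31.21 mm.

t = 31.2 mm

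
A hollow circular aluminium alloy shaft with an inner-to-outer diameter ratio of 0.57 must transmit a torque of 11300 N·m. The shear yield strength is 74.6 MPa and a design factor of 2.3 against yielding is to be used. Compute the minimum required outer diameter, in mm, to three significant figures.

d_o = 126 mm

τ_allow = 74.6/2.3 = 32.43 MPa.
For a hollow shaft τ = 16T/[πd_o³(1−k⁴)] with k = 0.57, so 1−k⁴ = 0.8944.
d_o³ = 16T/[π τ_allow (1−k⁴)] = 16×1.1300×10^7/(π×32.43×0.8944) = 1.984×10^6 mm³.
d_o = 125.6 mm.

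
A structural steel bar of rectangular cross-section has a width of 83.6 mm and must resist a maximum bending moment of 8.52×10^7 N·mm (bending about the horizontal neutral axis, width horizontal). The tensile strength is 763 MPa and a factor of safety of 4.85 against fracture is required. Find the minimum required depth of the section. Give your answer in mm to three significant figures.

h = 197 mm

σ_allow = 763/4.85 = 157.3 MPa.
For a rectangular section σ = 6M/(bh²), so h² = 6M/(b σ_allow) = 6×8.5200×10^7/(83.6×157.3) = 38870 mm².
h = 197.2 mm.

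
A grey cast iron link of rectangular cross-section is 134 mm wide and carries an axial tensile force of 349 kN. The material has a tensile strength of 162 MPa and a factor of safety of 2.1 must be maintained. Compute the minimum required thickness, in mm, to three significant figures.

σ_allow = 162/2.1 = 77.14 MPa.
Required area A = F/σ_allow = 349000/77.14 = 4524 mm².
t = A/w = 4524/134 = 33.76 mm.

t = 33.8 mm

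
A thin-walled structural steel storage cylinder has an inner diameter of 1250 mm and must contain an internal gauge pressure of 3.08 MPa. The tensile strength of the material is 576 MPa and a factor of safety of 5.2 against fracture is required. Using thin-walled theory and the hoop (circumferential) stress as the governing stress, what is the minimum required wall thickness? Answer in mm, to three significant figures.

σ_allow = 576/5.2 = 110.8 MPa.
Hoop stress σ_h = pD/(2t), so t = pD/(2σ_allow) = 3.08×1250/(2×110.8) = 17.38 mm.

t = 17.4 mm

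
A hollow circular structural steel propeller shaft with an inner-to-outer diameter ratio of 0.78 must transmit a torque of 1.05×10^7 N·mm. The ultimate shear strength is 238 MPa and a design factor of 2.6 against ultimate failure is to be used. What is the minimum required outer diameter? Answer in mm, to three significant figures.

τ_allow = 238/2.6 = 91.54 MPa.
For a hollow shaft τ = 16T/[πd_o³(1−k⁴)] with k = 0.78, so 1−k⁴ = 0.6298.
d_o³ = 16T/[π τ_allow (1−k⁴)] = 16×1.0500×10^7/(π×91.54×0.6298) = 927500 mm³.
d_o = 97.52 mm.

d_o = 97.5 mm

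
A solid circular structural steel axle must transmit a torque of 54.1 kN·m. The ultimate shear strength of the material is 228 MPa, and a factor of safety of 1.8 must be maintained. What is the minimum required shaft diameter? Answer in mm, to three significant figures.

d = 130 mm

Allowable shear stress τ_allow = 228/1.8 = 126.7 MPa.
For a solid shaft τ = 16T/(πd³), so d³ = 16T/(π τ_allow) = 16×5.4100×10^7/(π×126.7) = 2.175×10^6 mm³.
d = (2.175×10^6)^(1/3) = 129.6 mm.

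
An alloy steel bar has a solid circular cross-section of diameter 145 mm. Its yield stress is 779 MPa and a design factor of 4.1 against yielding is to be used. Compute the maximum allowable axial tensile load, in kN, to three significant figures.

σ_allow = 779/4.1 = 190.0 MPa.
A = πd²/4 = π×145²/4 = 16510 mm².
F_allow = σ_allow × A = 190.0×16510 = 3.137×10^6 N.

F_allow = 3140 kN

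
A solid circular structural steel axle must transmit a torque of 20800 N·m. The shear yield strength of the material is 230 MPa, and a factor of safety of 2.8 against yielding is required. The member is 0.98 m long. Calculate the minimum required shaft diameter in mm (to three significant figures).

d = 109 mm

Allowable shear stress τ_allow = 230/2.8 = 82.14 MPa.
For a solid shaft τ = 16T/(πd³), so d³ = 16T/(π τ_allow) = 16×2.0800×10^7/(π×82.14) = 1.290×10^6 mm³.
d = (1.290×10^6)^(1/3) = 108.8 mm.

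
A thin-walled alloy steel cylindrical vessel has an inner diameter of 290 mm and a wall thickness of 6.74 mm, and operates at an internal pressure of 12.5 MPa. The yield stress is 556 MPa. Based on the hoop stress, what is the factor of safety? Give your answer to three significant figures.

σ_h = pD/(2t) = 12.5×290/(2×6.74) = 268.9 MPa.
n = 556/268.9 = 2.068.

n = 2.07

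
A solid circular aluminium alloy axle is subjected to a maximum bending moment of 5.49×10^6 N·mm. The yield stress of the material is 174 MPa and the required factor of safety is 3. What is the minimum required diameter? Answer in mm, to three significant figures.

σ_allow = 174/3 = 58.00 MPa.
For a solid circular section σ = 32M/(πd³), so d³ = 32M/(π σ_allow) = 32×5490000/(π×58.00) = 964100 mm³.
d = 98.79 mm.

d = 98.8 mm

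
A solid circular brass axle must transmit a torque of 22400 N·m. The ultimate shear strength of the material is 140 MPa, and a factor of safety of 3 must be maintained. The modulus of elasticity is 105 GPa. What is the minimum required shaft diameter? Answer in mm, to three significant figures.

Allowable shear stress τ_allow = 140/3 = 46.67 MPa.
For a solid shaft τ = 16T/(πd³), so d³ = 16T/(π τ_allow) = 16×2.2400×10^7/(π×46.67) = 2.445×10^6 mm³.
d = (2.445×10^6)^(1/3) = 134.7 mm.

d = 135 mm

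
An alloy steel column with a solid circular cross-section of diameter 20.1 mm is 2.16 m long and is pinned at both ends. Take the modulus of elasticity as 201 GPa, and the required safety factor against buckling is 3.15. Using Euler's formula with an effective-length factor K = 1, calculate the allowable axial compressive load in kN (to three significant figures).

P_allow = 1.08 kN

I = πd⁴/64 = π×20.1⁴/64 = 8012 mm⁴.
Effective length L_e = KL = 1×2.16 m = 2160 mm.
Euler critical load P_cr = π²EI/L_e² = π²×201000×8012/2160² = 3407 N.
P_allow = P_cr/n = 3407/3.15 = 1082 N.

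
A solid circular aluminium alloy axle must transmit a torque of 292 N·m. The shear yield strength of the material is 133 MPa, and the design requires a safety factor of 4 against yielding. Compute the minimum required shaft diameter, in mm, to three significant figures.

d = 35.5 mm

Allowable shear stress τ_allow = 133/4 = 33.25 MPa.
For a solid shaft τ = 16T/(πd³), so d³ = 16T/(π τ_allow) = 16×292000/(π×33.25) = 44730 mm³.
d = (44730)^(1/3) = 35.50 mm.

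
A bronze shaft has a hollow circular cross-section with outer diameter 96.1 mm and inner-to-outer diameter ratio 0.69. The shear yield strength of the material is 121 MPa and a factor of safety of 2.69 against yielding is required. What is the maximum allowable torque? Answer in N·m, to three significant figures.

τ_allow = 121/2.69 = 44.98 MPa.
For a hollow shaft T_allow = τ_allow·πd_o³(1−k⁴)/16 with 1−k⁴ = 0.7733, so πd_o³(1−k⁴)/16 = 134800 mm³.
T_allow = 44.98×134800 = 6.062×10^6 N·mm = 6062 N·m.

T_allow = 6060 N·m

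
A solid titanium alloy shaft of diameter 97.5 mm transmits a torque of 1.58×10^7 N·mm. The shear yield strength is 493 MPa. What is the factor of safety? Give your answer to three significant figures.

τ = 16T/(πd³) = 16×1.5800×10^7/(π×97.5³) = 86.82 MPa.
n = τ_limit/τ = 493/86.82 = 5.678.

n = 5.68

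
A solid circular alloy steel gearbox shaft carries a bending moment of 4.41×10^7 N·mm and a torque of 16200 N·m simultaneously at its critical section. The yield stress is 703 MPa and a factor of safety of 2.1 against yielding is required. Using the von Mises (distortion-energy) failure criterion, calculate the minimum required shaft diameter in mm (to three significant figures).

d = 112 mm

σ_allow = σ_y/n = 703/2.1 = 334.8 MPa.
For a solid shaft σ_b = 32M/(πd³) and τ = 16T/(πd³), so the von Mises stress is σ' = (16/πd³)·√(4M²+3T²).
√(4M²+3T²) = √(4×(4.410×10^7)² + 3×(1.620×10^7)²) = 9.256×10^7 N·mm.
d³ = 16×9.256×10^7/(π×334.8) = 1.408×10^6 mm³.
d = 112.1 mm.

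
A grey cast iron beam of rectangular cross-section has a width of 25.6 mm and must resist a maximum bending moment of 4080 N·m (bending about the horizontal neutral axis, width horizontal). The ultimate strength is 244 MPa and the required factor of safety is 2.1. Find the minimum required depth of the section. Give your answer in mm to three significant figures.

σ_allow = 244/2.1 = 116.2 MPa.
For a rectangular section σ = 6M/(bh²), so h² = 6M/(b σ_allow) = 6×4080000/(25.6×116.2) = 8230 mm².
h = 90.72 mm.

h = 90.7 mm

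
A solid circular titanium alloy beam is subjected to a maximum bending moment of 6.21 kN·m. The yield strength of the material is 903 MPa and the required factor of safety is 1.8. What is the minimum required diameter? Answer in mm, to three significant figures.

σ_allow = 903/1.8 = 501.7 MPa.
For a solid circular section σ = 32M/(πd³), so d³ = 32M/(π σ_allow) = 32×6210000/(π×501.7) = 126100 mm³.
d = 50.14 mm.

d = 50.1 mm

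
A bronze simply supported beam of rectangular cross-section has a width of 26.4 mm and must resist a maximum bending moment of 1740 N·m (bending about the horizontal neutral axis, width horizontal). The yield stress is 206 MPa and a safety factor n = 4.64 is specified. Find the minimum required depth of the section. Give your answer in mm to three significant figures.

h = 94.4 mm

σ_allow = 206/4.64 = 44.40 MPa.
For a rectangular section σ = 6M/(bh²), so h² = 6M/(b σ_allow) = 6×1740000/(26.4×44.40) = 8907 mm².
h = 94.38 mm.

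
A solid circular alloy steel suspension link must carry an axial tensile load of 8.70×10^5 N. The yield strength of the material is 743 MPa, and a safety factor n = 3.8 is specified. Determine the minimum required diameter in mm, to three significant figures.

Allowable stress σ_allow = 743/3.8 = 195.5 MPa.
Required area A = F/σ_allow = 870000/195.5 = 4450 mm².
A = πd²/4 → d = √(4A/π) = 75.27 mm.

d = 75.3 mm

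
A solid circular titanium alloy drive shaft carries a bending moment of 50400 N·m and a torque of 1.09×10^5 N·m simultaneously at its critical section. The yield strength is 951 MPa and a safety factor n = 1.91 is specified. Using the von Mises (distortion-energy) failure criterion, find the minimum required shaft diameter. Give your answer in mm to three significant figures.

σ_allow = σ_y/n = 951/1.91 = 497.9 MPa.
For a solid shaft σ_b = 32M/(πd³) and τ = 16T/(πd³), so the von Mises stress is σ' = (16/πd³)·√(4M²+3T²).
√(4M²+3T²) = √(4×(5.040×10^7)² + 3×(1.090×10^8)²) = 2.140×10^8 N·mm.
d³ = 16×2.140×10^8/(π×497.9) = 2.189×10^6 mm³.
d = 129.8 mm.

d = 130 mm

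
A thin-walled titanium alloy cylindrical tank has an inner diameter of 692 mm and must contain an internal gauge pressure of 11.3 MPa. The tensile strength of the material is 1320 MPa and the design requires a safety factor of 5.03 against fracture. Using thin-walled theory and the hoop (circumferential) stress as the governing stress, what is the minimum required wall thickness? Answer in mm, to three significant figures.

σ_allow = 1320/5.03 = 262.4 MPa.
Hoop stress σ_h = pD/(2t), so t = pD/(2σ_allow) = 11.3×692/(2×262.4) = 14.90 mm.

t = 14.9 mm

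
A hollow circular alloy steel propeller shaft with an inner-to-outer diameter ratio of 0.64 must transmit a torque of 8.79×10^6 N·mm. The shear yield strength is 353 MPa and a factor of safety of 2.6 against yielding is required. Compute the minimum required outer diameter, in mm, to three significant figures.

d_o = 73.4 mm

τ_allow = 353/2.6 = 135.8 MPa.
For a hollow shaft τ = 16T/[πd_o³(1−k⁴)] with k = 0.64, so 1−k⁴ = 0.8322.
d_o³ = 16T/[π τ_allow (1−k⁴)] = 16×8790000/(π×135.8×0.8322) = 396200 mm³.
d_o = 73.45 mm.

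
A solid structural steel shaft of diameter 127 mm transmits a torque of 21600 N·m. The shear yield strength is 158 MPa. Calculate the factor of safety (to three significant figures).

n = 2.94

τ = 16T/(πd³) = 16×2.1600×10^7/(π×127³) = 53.70 MPa.
n = τ_limit/τ = 158/53.70 = 2.942.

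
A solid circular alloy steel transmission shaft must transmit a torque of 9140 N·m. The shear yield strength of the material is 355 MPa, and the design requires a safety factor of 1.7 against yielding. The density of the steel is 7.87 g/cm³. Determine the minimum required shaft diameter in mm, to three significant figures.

Allowable shear stress τ_allow = 355/1.7 = 208.8 MPa.
For a solid shaft τ = 16T/(πd³), so d³ = 16T/(π τ_allow) = 16×9140000/(π×208.8) = 222900 mm³.
d = (222900)^(1/3) = 60.63 mm.

d = 60.6 mm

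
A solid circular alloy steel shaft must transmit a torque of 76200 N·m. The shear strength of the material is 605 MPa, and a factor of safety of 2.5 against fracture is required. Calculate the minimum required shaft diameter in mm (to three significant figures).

Allowable shear stress τ_allow = 605/2.5 = 242.0 MPa.
For a solid shaft τ = 16T/(πd³), so d³ = 16T/(π τ_allow) = 16×7.6200×10^7/(π×242.0) = 1.604×10^6 mm³.
d = (1.604×10^6)^(1/3) = 117.0 mm.

d = 117 mm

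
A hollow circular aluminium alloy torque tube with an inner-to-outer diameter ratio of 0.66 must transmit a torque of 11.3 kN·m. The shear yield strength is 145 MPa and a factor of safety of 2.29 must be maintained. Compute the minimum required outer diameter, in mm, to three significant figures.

τ_allow = 145/2.29 = 63.32 MPa.
For a hollow shaft τ = 16T/[πd_o³(1−k⁴)] with k = 0.66, so 1−k⁴ = 0.8103.
d_o³ = 16T/[π τ_allow (1−k⁴)] = 16×1.1300×10^7/(π×63.32×0.8103) = 1.122×10^6 mm³.
d_o = 103.9 mm.

d_o = 104 mm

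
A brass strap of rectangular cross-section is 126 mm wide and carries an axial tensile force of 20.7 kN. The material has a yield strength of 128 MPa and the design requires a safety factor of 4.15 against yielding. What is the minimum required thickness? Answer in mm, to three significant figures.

t = 5.33 mm

σ_allow = 128/4.15 = 30.84 MPa.
Required area A = F/σ_allow = 20700/30.84 = 671.1 mm².
t = A/w = 671.1/126 = 5.326 mm.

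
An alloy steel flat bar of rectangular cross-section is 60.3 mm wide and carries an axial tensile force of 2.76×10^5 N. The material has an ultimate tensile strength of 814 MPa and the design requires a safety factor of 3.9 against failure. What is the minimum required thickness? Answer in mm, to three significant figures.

σ_allow = 814/3.9 = 208.7 MPa.
Required area A = F/σ_allow = 276000/208.7 = 1322 mm².
t = A/w = 1322/60.3 = 21.93 mm.

t = 21.9 mm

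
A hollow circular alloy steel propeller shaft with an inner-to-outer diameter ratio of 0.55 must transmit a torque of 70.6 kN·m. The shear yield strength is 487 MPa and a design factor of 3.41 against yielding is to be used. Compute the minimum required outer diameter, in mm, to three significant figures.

d_o = 140 mm

τ_allow = 487/3.41 = 142.8 MPa.
For a hollow shaft τ = 16T/[πd_o³(1−k⁴)] with k = 0.55, so 1−k⁴ = 0.9085.
d_o³ = 16T/[π τ_allow (1−k⁴)] = 16×7.0600×10^7/(π×142.8×0.9085) = 2.771×10^6 mm³.
d_o = 140.5 mm.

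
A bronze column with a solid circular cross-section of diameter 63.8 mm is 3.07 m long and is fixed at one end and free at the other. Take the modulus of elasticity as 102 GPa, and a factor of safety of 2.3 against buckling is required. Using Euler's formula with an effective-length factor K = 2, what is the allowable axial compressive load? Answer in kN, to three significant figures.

P_allow = 9.44 kN

I = πd⁴/64 = π×63.8⁴/64 = 813300 mm⁴.
Effective length L_e = KL = 2×3.07 m = 6140 mm.
Euler critical load P_cr = π²EI/L_e² = π²×102000×813300/6140² = 21720 N.
P_allow = P_cr/n = 21720/2.3 = 9443 N.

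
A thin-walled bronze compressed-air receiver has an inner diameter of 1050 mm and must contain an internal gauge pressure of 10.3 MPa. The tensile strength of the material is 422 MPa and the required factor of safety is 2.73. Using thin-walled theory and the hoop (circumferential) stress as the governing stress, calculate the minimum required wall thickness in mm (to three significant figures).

σ_allow = 422/2.73 = 154.6 MPa.
Hoop stress σ_h = pD/(2t), so t = pD/(2σ_allow) = 10.3×1050/(2×154.6) = 34.98 mm.

t = 35.0 mm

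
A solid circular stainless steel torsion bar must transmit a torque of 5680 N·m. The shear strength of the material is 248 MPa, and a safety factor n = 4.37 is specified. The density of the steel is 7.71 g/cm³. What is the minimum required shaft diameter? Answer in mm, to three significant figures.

Allowable shear stress τ_allow = 248/4.37 = 56.75 MPa.
For a solid shaft τ = 16T/(πd³), so d³ = 16T/(π τ_allow) = 16×5680000/(π×56.75) = 509700 mm³.
d = (509700)^(1/3) = 79.88 mm.

d = 79.9 mm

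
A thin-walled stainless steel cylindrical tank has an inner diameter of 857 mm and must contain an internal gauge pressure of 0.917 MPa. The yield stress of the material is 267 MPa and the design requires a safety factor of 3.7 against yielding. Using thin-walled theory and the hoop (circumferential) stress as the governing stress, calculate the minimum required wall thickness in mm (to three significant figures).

t = 5.45 mm

σ_allow = 267/3.7 = 72.16 MPa.
Hoop stress σ_h = pD/(2t), so t = pD/(2σ_allow) = 0.917×857/(2×72.16) = 5.445 mm.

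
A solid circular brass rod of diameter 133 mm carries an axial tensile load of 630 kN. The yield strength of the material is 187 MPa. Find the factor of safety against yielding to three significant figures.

n = 4.12

A = πd²/4 = 13890 mm².
σ = F/A = 630000/13890 = 45.35 MPa.
n = 187/45.35 = 4.124.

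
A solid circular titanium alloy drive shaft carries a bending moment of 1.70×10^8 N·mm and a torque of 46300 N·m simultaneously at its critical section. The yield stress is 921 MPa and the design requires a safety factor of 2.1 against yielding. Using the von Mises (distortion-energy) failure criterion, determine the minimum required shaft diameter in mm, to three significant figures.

d = 159 mm

σ_allow = σ_y/n = 921/2.1 = 438.6 MPa.
For a solid shaft σ_b = 32M/(πd³) and τ = 16T/(πd³), so the von Mises stress is σ' = (16/πd³)·√(4M²+3T²).
√(4M²+3T²) = √(4×(1.700×10^8)² + 3×(4.630×10^7)²) = 3.493×10^8 N·mm.
d³ = 16×3.493×10^8/(π×438.6) = 4.057×10^6 mm³.
d = 159.5 mm.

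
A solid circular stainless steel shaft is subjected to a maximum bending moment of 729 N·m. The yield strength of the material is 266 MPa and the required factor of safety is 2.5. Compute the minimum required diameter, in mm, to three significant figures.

σ_allow = 266/2.5 = 106.4 MPa.
For a solid circular section σ = 32M/(πd³), so d³ = 32M/(π σ_allow) = 32×729000/(π×106.4) = 69790 mm³.
d = 41.17 mm.

d = 41.2 mm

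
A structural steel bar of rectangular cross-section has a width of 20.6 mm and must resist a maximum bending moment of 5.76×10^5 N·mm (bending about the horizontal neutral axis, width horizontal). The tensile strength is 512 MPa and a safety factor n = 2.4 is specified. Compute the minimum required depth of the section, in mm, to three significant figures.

σ_allow = 512/2.4 = 213.3 MPa.
For a rectangular section σ = 6M/(bh²), so h² = 6M/(b σ_allow) = 6×576000/(20.6×213.3) = 786.4 mm².
h = 28.04 mm.

h = 28.0 mm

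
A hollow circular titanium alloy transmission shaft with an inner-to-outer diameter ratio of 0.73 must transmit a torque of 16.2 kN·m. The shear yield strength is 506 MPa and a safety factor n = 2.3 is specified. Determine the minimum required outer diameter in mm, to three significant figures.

d_o = 80.6 mm

τ_allow = 506/2.3 = 220.0 MPa.
For a hollow shaft τ = 16T/[πd_o³(1−k⁴)] with k = 0.73, so 1−k⁴ = 0.7160.
d_o³ = 16T/[π τ_allow (1−k⁴)] = 16×1.6200×10^7/(π×220.0×0.7160) = 523800 mm³.
d_o = 80.61 mm.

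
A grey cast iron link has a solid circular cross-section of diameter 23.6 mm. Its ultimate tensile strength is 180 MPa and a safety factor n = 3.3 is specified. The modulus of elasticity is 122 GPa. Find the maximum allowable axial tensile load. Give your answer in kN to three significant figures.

σ_allow = 180/3.3 = 54.55 MPa.
A = πd²/4 = π×23.6²/4 = 437.4 mm².
F_allow = σ_allow × A = 54.55×437.4 = 23860 N.

F_allow = 23.9 kN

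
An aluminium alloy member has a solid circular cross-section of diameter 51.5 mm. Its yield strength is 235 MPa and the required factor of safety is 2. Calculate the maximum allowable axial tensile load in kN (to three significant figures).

σ_allow = 235/2 = 117.5 MPa.
A = πd²/4 = π×51.5²/4 = 2083 mm².
F_allow = σ_allow × A = 117.5×2083 = 244800 N.

F_allow = 245 kN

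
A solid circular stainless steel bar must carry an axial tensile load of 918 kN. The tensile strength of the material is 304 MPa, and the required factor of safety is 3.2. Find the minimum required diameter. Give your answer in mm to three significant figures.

Allowable stress σ_allow = 304/3.2 = 95.00 MPa.
Required area A = F/σ_allow = 918000/95.00 = 9663 mm².
A = πd²/4 → d = √(4A/π) = 110.9 mm.

d = 111 mm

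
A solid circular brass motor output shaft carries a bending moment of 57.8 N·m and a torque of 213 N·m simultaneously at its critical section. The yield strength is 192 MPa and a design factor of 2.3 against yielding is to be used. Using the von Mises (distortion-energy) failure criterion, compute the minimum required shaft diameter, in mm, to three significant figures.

d = 28.7 mm

σ_allow = σ_y/n = 192/2.3 = 83.48 MPa.
For a solid shaft σ_b = 32M/(πd³) and τ = 16T/(πd³), so the von Mises stress is σ' = (16/πd³)·√(4M²+3T²).
√(4M²+3T²) = √(4×(57800)² + 3×(213000)²) = 386600 N·mm.
d³ = 16×386600/(π×83.48) = 23590 mm³.
d = 28.68 mm.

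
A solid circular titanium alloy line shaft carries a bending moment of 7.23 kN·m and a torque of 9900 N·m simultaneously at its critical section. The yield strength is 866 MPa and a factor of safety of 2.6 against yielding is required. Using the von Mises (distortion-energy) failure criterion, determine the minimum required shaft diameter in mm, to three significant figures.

d = 70.0 mm

σ_allow = σ_y/n = 866/2.6 = 333.1 MPa.
For a solid shaft σ_b = 32M/(πd³) and τ = 16T/(πd³), so the von Mises stress is σ' = (16/πd³)·√(4M²+3T²).
√(4M²+3T²) = √(4×(7.230×10^6)² + 3×(9.900×10^6)²) = 2.243×10^7 N·mm.
d³ = 16×2.243×10^7/(π×333.1) = 343000 mm³.
d = 70.00 mm.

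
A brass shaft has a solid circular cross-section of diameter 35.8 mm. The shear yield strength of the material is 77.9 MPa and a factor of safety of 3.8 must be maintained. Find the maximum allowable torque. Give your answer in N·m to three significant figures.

T_allow = 185 N·m

τ_allow = 77.9/3.8 = 20.50 MPa.
For a solid shaft T_allow = τ_allow·πd³/16; πd³/16 = π×35.8³/16 = 9009 mm³.
T_allow = 20.50×9009 = 184700 N·mm = 184.7 N·m.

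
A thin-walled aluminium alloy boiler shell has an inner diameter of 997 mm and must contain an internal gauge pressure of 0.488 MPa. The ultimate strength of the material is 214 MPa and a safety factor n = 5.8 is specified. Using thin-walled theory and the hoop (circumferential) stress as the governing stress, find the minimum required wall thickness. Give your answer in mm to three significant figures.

σ_allow = 214/5.8 = 36.90 MPa.
Hoop stress σ_h = pD/(2t), so t = pD/(2σ_allow) = 0.488×997/(2×36.90) = 6.593 mm.

t = 6.59 mm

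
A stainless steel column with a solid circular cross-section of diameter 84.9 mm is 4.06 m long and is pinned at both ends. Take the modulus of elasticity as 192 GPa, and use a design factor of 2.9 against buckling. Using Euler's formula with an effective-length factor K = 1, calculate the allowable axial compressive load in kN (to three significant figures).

I = πd⁴/64 = π×84.9⁴/64 = 2.550×10^6 mm⁴.
Effective length L_e = KL = 1×4.06 m = 4060 mm.
Euler critical load P_cr = π²EI/L_e² = π²×192000×2.550×10^6/4060² = 293200 N.
P_allow = P_cr/n = 293200/2.9 = 101100 N.

P_allow = 101 kN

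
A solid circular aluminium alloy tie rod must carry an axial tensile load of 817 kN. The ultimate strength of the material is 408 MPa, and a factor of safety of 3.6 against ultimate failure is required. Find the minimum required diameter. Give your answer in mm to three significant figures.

d = 95.8 mm

Allowable stress σ_allow = 408/3.6 = 113.3 MPa.
Required area A = F/σ_allow = 817000/113.3 = 7209 mm².
A = πd²/4 → d = √(4A/π) = 95.80 mm.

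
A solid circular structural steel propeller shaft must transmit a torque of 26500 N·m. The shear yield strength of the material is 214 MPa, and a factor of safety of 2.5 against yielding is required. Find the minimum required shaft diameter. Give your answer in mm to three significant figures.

Allowable shear stress τ_allow = 214/2.5 = 85.60 MPa.
For a solid shaft τ = 16T/(πd³), so d³ = 16T/(π τ_allow) = 16×2.6500×10^7/(π×85.60) = 1.577×10^6 mm³.
d = (1.577×10^6)^(1/3) = 116.4 mm.

d = 116 mm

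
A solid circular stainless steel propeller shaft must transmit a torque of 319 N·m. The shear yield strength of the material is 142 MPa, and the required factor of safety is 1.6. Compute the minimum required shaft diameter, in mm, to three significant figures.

d = 26.4 mm

Allowable shear stress τ_allow = 142/1.6 = 88.75 MPa.
For a solid shaft τ = 16T/(πd³), so d³ = 16T/(π τ_allow) = 16×319000/(π×88.75) = 18310 mm³.
d = (18310)^(1/3) = 26.36 mm.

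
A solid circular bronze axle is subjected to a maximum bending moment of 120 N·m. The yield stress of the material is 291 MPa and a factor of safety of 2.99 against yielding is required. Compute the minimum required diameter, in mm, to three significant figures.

σ_allow = 291/2.99 = 97.32 MPa.
For a solid circular section σ = 32M/(πd³), so d³ = 32M/(π σ_allow) = 32×120000/(π×97.32) = 12560 mm³.
d = 23.24 mm.

d = 23.2 mm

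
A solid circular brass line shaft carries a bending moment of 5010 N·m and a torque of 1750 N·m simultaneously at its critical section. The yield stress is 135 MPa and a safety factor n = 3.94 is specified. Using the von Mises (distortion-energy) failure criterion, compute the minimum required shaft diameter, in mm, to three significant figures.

σ_allow = σ_y/n = 135/3.94 = 34.26 MPa.
For a solid shaft σ_b = 32M/(πd³) and τ = 16T/(πd³), so the von Mises stress is σ' = (16/πd³)·√(4M²+3T²).
√(4M²+3T²) = √(4×(5.010×10^6)² + 3×(1.750×10^6)²) = 1.047×10^7 N·mm.
d³ = 16×1.047×10^7/(π×34.26) = 1.556×10^6 mm³.
d = 115.9 mm.

d = 116 mm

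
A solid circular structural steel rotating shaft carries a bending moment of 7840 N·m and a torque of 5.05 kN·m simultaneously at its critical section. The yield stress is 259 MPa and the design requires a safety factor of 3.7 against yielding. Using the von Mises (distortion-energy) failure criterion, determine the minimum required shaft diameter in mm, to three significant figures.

d = 109 mm

σ_allow = σ_y/n = 259/3.7 = 70.00 MPa.
For a solid shaft σ_b = 32M/(πd³) and τ = 16T/(πd³), so the von Mises stress is σ' = (16/πd³)·√(4M²+3T²).
√(4M²+3T²) = √(4×(7.840×10^6)² + 3×(5.050×10^6)²) = 1.795×10^7 N·mm.
d³ = 16×1.795×10^7/(π×70.00) = 1.306×10^6 mm³.
d = 109.3 mm.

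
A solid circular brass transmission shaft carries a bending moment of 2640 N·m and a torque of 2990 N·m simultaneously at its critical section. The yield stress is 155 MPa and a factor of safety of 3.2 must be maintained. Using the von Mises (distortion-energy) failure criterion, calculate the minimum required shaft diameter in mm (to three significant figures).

σ_allow = σ_y/n = 155/3.2 = 48.44 MPa.
For a solid shaft σ_b = 32M/(πd³) and τ = 16T/(πd³), so the von Mises stress is σ' = (16/πd³)·√(4M²+3T²).
√(4M²+3T²) = √(4×(2.640×10^6)² + 3×(2.990×10^6)²) = 7.396×10^6 N·mm.
d³ = 16×7.396×10^6/(π×48.44) = 777600 mm³.
d = 91.96 mm.

d = 92.0 mm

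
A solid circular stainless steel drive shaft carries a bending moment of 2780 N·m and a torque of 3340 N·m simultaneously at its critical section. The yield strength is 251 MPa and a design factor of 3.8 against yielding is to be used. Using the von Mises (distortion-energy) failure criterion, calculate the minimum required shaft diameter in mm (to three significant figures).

d = 85.2 mm

σ_allow = σ_y/n = 251/3.8 = 66.05 MPa.
For a solid shaft σ_b = 32M/(πd³) and τ = 16T/(πd³), so the von Mises stress is σ' = (16/πd³)·√(4M²+3T²).
√(4M²+3T²) = √(4×(2.780×10^6)² + 3×(3.340×10^6)²) = 8.024×10^6 N·mm.
d³ = 16×8.024×10^6/(π×66.05) = 618700 mm³.
d = 85.21 mm.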